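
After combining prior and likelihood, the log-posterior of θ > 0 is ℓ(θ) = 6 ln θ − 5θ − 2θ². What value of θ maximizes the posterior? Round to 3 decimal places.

θ̂_MAP = 0.750

ℓ'(θ) = 6/θ − 5 − 4θ. Setting this to zero and multiplying by θ: 4θ² + 5θ − 6 = 0.
θ = (−5 + √(5² + 4·4·6)) / (2·4) = (−5 + √121) / 8 = (−5 + 11)/8 = 3/4.
ℓ''(θ) = −6/θ² − 4 < 0, confirming a maximum.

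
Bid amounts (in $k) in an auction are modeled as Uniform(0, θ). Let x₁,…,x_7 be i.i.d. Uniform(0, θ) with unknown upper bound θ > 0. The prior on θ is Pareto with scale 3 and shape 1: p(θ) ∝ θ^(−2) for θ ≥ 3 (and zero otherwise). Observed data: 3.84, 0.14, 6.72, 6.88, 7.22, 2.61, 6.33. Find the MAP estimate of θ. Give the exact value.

θ̂_MAP = 7.22

The Uniform(0, θ) likelihood is θ^(−n) for θ ≥ max(xᵢ), zero otherwise. Here max(xᵢ) = 7.22.
Posterior ∝ θ^(−2) · θ^(−7) = θ^(−9) on θ ≥ max(3, 7.22) = 7.22.
This density is strictly decreasing in θ, so the posterior mode lies at the lower boundary of the support.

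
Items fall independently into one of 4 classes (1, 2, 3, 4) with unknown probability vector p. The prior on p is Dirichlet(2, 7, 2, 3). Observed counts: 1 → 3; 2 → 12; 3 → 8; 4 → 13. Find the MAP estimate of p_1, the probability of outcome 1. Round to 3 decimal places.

The posterior is Dirichlet(αᵢ + nᵢ) = Dirichlet(5, 19, 10, 16).
For a Dirichlet(a₁,…,a_K) with all aᵢ > 1, the mode has j-th component (aⱼ − 1)/(Σaᵢ − K).
Here Σaᵢ = 50 and K = 4, so p_1 = (5 − 1)/(50 − 4) = 4/46 ≈ 0.087.

MAP estimate: 0.087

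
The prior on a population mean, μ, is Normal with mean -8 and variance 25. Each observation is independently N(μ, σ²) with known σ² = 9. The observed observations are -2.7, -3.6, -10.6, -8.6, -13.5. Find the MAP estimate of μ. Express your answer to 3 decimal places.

μ̂_MAP = -7.813

n = 5; x̄ = ((-2.7) + (-3.6) + (-10.6) + (-8.6) + (-13.5))/5 = -39/5 = -7.8.
For a Normal prior and Normal likelihood with known variance, the posterior is Normal; its mode equals its mean, the precision-weighted average.
Prior precision 1/σ₀² = 1/25 = 0.04; data precision n/σ² = 5/9.
μ̂ = (0.04·(-8) + (5/9)·(-7.8)) / (0.04 + 5/9) = (-349/75)/(134/225) = -1047/134 ≈ -7.813.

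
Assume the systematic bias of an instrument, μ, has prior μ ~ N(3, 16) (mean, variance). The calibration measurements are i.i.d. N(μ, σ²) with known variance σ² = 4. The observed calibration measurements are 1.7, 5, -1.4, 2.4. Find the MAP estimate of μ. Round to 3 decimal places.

μ̂_MAP = 1.988

n = 4; x̄ = (1.7 + 5 + (-1.4) + 2.4)/4 = 7.7/4 = 1.925.
For a Normal prior and Normal likelihood with known variance, the posterior is Normal; its mode equals its mean, the precision-weighted average.
Prior precision 1/σ₀² = 1/16 = 0.0625; data precision n/σ² = 4/4 = 1.
μ̂ = (0.0625·3 + 1·1.925) / (0.0625 + 1) = 2.1125/1.0625 = 169/85 ≈ 1.988.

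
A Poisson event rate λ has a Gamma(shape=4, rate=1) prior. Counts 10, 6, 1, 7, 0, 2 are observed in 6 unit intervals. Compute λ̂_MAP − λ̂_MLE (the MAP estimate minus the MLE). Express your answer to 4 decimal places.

Σxᵢ = 26. Posterior is Gamma(30, 7); MAP = (30−1)/7 = 29/7 ≈ 4.14286.
MLE = x̄ = 26/6 ≈ 4.33333.
Difference = 29/7 − 26/6 = -4/21 ≈ -0.1905.

MAP − MLE = -0.1905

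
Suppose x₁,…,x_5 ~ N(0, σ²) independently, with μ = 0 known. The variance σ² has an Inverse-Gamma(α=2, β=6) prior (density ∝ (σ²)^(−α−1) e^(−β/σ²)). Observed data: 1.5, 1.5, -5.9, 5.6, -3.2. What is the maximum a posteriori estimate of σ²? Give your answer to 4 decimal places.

σ̂²_MAP = 8.4464

Sum of squared deviations about the known mean: SS = (1.5−0)² + (1.5−0)² + (-5.9−0)² + (5.6−0)² + (-3.2−0)² = 80.91.
The Normal likelihood contributes (σ²)^(−n/2) exp(−SS/(2σ²)), so the posterior is Inverse-Gamma(α + n/2, β + SS/2) = Inverse-Gamma(4.5, 46.455).
The mode of Inverse-Gamma(a, b) is b/(a+1) = 46.455/5.5 ≈ 8.4464.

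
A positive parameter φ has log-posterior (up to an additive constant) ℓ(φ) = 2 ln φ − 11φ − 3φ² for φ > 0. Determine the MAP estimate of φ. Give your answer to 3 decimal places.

ℓ'(φ) = 2/φ − 11 − 6φ. Setting this to zero and multiplying by φ: 6φ² + 11φ − 2 = 0.
φ = (−11 + √(11² + 4·6·2)) / (2·6) = (−11 + √169) / 12 = (−11 + 13)/12 = 1/6.
ℓ''(φ) = −2/φ² − 6 < 0, confirming a maximum.

φ̂_MAP = 0.167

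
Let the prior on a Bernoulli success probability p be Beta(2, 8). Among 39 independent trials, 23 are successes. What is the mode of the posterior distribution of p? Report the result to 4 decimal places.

Prior: Beta(2, 8).
Data: 23 successes in 39 trials. The binomial likelihood contributes p^23(1−p)^16, so the posterior is Beta(2+23, 8+16) = Beta(25, 24).
For Beta(a, b) with a, b > 1 the mode is (a−1)/(a+b−2) = 24/47 ≈ 0.5106.

p̂_MAP = 0.5106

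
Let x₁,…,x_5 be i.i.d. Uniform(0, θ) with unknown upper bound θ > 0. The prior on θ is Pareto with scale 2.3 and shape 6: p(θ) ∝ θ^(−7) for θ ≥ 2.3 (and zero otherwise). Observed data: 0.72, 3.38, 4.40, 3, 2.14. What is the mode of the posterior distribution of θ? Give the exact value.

θ̂_MAP = 4.40

The Uniform(0, θ) likelihood is θ^(−n) for θ ≥ max(xᵢ), zero otherwise. Here max(xᵢ) = 4.40.
Posterior ∝ θ^(−7) · θ^(−5) = θ^(−12) on θ ≥ max(2.3, 4.40) = 4.40.
This density is strictly decreasing in θ, so the posterior mode lies at the lower boundary of the support.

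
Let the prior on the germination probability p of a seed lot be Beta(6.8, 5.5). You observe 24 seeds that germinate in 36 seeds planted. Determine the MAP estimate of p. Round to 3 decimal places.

p̂_MAP = 0.644

Prior: Beta(6.8, 5.5).
Data: 24 successes in 36 trials. The binomial likelihood contributes p^24(1−p)^12, so the posterior is Beta(6.8+24, 5.5+12) = Beta(30.8, 17.5).
For Beta(a, b) with a, b > 1 the mode is (a−1)/(a+b−2) = 29.8/46.3 ≈ 0.644.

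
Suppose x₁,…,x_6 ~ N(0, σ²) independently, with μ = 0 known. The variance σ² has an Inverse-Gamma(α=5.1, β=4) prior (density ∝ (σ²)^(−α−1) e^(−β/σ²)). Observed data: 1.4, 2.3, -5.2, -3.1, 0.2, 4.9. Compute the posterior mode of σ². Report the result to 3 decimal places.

Sum of squared deviations about the known mean: SS = (1.4−0)² + (2.3−0)² + (-5.2−0)² + (-3.1−0)² + (0.2−0)² + (4.9−0)² = 67.95.
The Normal likelihood contributes (σ²)^(−n/2) exp(−SS/(2σ²)), so the posterior is Inverse-Gamma(α + n/2, β + SS/2) = Inverse-Gamma(8.1, 37.975).
The mode of Inverse-Gamma(a, b) is b/(a+1) = 37.975/9.1 ≈ 4.173.

σ̂²_MAP = 4.173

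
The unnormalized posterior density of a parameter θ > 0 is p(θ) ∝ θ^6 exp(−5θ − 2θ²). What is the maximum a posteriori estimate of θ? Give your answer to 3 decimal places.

θ̂_MAP = 0.750

ℓ'(θ) = 6/θ − 5 − 4θ. Setting this to zero and multiplying by θ: 4θ² + 5θ − 6 = 0.
θ = (−5 + √(5² + 4·4·6)) / (2·4) = (−5 + √121) / 8 = (−5 + 11)/8 = 3/4.
ℓ''(θ) = −6/θ² − 4 < 0, confirming a maximum.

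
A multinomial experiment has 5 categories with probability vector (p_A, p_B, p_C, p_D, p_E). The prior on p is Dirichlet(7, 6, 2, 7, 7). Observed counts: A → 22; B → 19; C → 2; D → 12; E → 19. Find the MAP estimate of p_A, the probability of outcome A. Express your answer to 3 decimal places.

MAP estimate of p_A = 0.286

The posterior is Dirichlet(αᵢ + nᵢ) = Dirichlet(29, 25, 4, 19, 26).
For a Dirichlet(a₁,…,a_K) with all aᵢ > 1, the mode has j-th component (aⱼ − 1)/(Σaᵢ − K).
Here Σaᵢ = 103 and K = 5, so p_A = (29 − 1)/(103 − 5) = 28/98 ≈ 0.286.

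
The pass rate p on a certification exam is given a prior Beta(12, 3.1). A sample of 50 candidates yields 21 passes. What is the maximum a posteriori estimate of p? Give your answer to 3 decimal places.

Prior: Beta(12, 3.1).
Data: 21 successes in 50 trials. The binomial likelihood contributes p^21(1−p)^29, so the posterior is Beta(12+21, 3.1+29) = Beta(33, 32.1).
For Beta(a, b) with a, b > 1 the mode is (a−1)/(a+b−2) = 32/63.1 ≈ 0.507.

p̂_MAP = 0.507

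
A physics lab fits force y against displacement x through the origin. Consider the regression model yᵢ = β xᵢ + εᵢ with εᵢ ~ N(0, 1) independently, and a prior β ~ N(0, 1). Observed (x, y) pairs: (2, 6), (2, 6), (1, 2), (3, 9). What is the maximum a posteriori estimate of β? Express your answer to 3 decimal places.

log p(β | y) = −Σ(yᵢ − βxᵢ)²/(2·1) − β²/(2·1) + const.
Setting the derivative to zero: Σxᵢ(yᵢ − βxᵢ)/1 − β/1 = 0, so β = Σxᵢyᵢ / (Σxᵢ² + σ²/τ²).
Σxᵢyᵢ = 2·6 + 2·6 + 1·2 + 3·9 = 53; Σxᵢ² = 18; σ²/τ² = 1.
β̂_MAP = 53 / (18 + 1) = 53/19 ≈ 2.789.

β̂_MAP = 2.789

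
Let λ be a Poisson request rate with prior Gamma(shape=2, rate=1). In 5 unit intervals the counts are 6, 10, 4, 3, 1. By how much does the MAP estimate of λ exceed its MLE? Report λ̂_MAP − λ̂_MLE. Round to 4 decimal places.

MAP − MLE = -0.6333

Σxᵢ = 24. Posterior is Gamma(26, 6); MAP = (26−1)/6 = 25/6 ≈ 4.16667.
MLE = x̄ = 24/5 ≈ 4.80000.
Difference = 25/6 − 24/5 = -19/30 ≈ -0.6333.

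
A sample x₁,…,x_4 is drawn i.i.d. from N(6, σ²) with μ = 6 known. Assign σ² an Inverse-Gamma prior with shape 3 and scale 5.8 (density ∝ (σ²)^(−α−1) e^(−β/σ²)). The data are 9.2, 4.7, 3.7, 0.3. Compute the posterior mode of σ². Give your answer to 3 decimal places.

σ̂²_MAP = 5.109

Sum of squared deviations about the known mean: SS = (9.2−6)² + (4.7−6)² + (3.7−6)² + (0.3−6)² = 49.71.
The Normal likelihood contributes (σ²)^(−n/2) exp(−SS/(2σ²)), so the posterior is Inverse-Gamma(α + n/2, β + SS/2) = Inverse-Gamma(5, 30.655).
The mode of Inverse-Gamma(a, b) is b/(a+1) = 30.655/6 ≈ 5.109.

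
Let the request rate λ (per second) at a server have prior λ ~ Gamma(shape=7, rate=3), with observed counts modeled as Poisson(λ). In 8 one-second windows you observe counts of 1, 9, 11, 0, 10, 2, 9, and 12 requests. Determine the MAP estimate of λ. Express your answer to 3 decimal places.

Σxᵢ = 1+9+11+0+10+2+9+12 = 54, with n = 8.
Posterior ∝ λ^6e^(−3λ) · λ^54e^(−8λ) = λ^60e^(−11λ), i.e. Gamma(shape=61, rate=11).
The mode of a Gamma(a, b) with a ≥ 1 (shape–rate) is (a−1)/b = 60/11 ≈ 5.455.

λ̂_MAP = 5.455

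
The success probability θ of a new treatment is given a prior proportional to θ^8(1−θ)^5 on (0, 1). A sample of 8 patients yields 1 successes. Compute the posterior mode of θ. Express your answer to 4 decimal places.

The prior density ∝ θ^8(1−θ)^5 is the kernel of Beta(9, 6).
Data: 1 success in 8 trials. The binomial likelihood contributes θ(1−θ)^7, so the posterior is Beta(9+1, 6+7) = Beta(10, 13).
For Beta(a, b) with a, b > 1 the mode is (a−1)/(a+b−2) = 9/21 ≈ 0.4286.

θ̂_MAP = 0.4286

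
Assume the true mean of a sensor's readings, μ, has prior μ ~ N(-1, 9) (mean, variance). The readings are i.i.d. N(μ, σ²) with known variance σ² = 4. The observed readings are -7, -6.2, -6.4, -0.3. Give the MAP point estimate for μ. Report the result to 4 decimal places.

n = 4; x̄ = ((-7) + (-6.2) + (-6.4) + (-0.3))/4 = -19.9/4 = -4.975.
For a Normal prior and Normal likelihood with known variance, the posterior is Normal; its mode equals its mean, the precision-weighted average.
Prior precision 1/σ₀² = 1/9; data precision n/σ² = 4/4 = 1.
μ̂ = ((1/9)·(-1) + 1·(-4.975)) / (1/9 + 1) = (-1831/360)/(10/9) = -4.5775.

μ̂_MAP = -4.5775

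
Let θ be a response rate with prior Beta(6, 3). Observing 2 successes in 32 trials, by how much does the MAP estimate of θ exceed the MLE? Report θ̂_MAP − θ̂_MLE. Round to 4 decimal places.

Posterior is Beta(8, 33); MAP = (8−1)/(41−2) = 7/39 ≈ 0.17949.
MLE ignores the prior: θ̂_MLE = k/n = 2/32 ≈ 0.06250.
Difference = 7/39 − 2/32 = 73/624 ≈ 0.1170.

MAP − MLE = 0.1170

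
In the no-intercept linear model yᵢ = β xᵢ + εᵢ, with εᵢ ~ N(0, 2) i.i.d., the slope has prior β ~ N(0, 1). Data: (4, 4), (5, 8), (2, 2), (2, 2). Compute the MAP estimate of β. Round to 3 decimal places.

β̂_MAP = 1.255

log p(β | y) = −Σ(yᵢ − βxᵢ)²/(2·2) − β²/(2·1) + const.
Setting the derivative to zero: Σxᵢ(yᵢ − βxᵢ)/2 − β/1 = 0, so β = Σxᵢyᵢ / (Σxᵢ² + σ²/τ²).
Σxᵢyᵢ = 4·4 + 5·8 + 2·2 + 2·2 = 64; Σxᵢ² = 49; σ²/τ² = 2.
β̂_MAP = 64 / (49 + 2) = 64/51 ≈ 1.255.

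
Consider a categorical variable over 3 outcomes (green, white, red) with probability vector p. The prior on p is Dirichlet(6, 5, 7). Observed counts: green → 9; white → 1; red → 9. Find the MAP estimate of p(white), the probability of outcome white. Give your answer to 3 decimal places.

MAP estimate of p(white) = 0.147

The posterior is Dirichlet(αᵢ + nᵢ) = Dirichlet(15, 6, 16).
For a Dirichlet(a₁,…,a_K) with all aᵢ > 1, the mode has j-th component (aⱼ − 1)/(Σaᵢ − K).
Here Σaᵢ = 37 and K = 3, so p(white) = (6 − 1)/(37 − 3) = 5/34 ≈ 0.147.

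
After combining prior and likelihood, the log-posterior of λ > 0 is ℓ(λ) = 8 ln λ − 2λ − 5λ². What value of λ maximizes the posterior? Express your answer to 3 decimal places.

λ̂_MAP = 0.800

ℓ'(λ) = 8/λ − 2 − 10λ. Setting this to zero and multiplying by λ: 10λ² + 2λ − 8 = 0.
λ = (−2 + √(2² + 4·10·8)) / (2·10) = (−2 + √324) / 20 = (−2 + 18)/20 = 4/5.
ℓ''(λ) = −8/λ² − 10 < 0, confirming a maximum.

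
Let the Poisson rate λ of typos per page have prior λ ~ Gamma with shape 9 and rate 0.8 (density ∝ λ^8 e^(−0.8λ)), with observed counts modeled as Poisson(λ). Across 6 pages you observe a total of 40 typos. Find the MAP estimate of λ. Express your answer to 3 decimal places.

Σxᵢ = 40, n = 6.
Posterior ∝ λ^8e^(−0.8λ) · λ^40e^(−6λ) = λ^48e^(−6.8λ), i.e. Gamma(shape=49, rate=6.8).
The mode of a Gamma(a, b) with a ≥ 1 (shape–rate) is (a−1)/b = 48/6.8 ≈ 7.059.

λ̂_MAP = 7.059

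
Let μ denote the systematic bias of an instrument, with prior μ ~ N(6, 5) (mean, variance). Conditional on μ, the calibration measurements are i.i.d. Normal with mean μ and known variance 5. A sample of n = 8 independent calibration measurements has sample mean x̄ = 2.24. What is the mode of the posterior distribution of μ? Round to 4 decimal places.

μ̂_MAP = 2.6578

n = 8, x̄ = 2.24.
For a Normal prior and Normal likelihood with known variance, the posterior is Normal; its mode equals its mean, the precision-weighted average.
Prior precision 1/σ₀² = 1/5 = 0.2; data precision n/σ² = 8/5 = 1.6.
μ̂ = (0.2·6 + 1.6·2.24) / (0.2 + 1.6) = 4.784/1.8 = 598/225 ≈ 2.6578.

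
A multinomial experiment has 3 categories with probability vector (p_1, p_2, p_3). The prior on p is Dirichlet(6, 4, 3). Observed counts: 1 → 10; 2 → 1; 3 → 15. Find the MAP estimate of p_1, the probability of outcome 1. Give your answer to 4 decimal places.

MAP estimate: 0.4167

The posterior is Dirichlet(αᵢ + nᵢ) = Dirichlet(16, 5, 18).
For a Dirichlet(a₁,…,a_K) with all aᵢ > 1, the mode has j-th component (aⱼ − 1)/(Σaᵢ − K).
Here Σaᵢ = 39 and K = 3, so p_1 = (16 − 1)/(39 − 3) = 15/36 ≈ 0.4167.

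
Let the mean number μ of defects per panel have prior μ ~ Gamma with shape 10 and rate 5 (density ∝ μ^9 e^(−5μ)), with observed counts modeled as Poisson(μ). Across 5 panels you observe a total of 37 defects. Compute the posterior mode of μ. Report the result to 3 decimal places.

Σxᵢ = 37, n = 5.
Posterior ∝ μ^9e^(−5μ) · μ^37e^(−5μ) = μ^46e^(−10μ), i.e. Gamma(shape=47, rate=10).
The mode of a Gamma(a, b) with a ≥ 1 (shape–rate) is (a−1)/b = 46/10 ≈ 4.600.

μ̂_MAP = 4.600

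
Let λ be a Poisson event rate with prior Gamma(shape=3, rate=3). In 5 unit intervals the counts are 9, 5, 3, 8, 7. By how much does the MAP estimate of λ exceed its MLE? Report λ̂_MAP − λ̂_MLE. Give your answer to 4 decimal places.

MAP − MLE = -2.1500

Σxᵢ = 32. Posterior is Gamma(35, 8); MAP = (35−1)/8 = 34/8 ≈ 4.25000.
MLE = x̄ = 32/5 ≈ 6.40000.
Difference = 34/8 − 32/5 = -43/20 ≈ -2.1500.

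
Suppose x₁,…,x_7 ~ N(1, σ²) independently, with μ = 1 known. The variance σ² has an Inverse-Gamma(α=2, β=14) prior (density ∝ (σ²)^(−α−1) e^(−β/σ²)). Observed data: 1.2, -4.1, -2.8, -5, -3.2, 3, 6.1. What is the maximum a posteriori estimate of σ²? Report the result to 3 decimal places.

Sum of squared deviations about the known mean: SS = (1.2−1)² + (-4.1−1)² + (-2.8−1)² + (-5−1)² + (-3.2−1)² + (3−1)² + (6.1−1)² = 124.14.
The Normal likelihood contributes (σ²)^(−n/2) exp(−SS/(2σ²)), so the posterior is Inverse-Gamma(α + n/2, β + SS/2) = Inverse-Gamma(5.5, 76.07).
The mode of Inverse-Gamma(a, b) is b/(a+1) = 76.07/6.5 ≈ 11.703.

σ̂²_MAP = 11.703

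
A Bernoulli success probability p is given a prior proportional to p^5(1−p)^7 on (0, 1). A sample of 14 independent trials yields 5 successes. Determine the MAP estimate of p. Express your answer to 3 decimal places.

p̂_MAP = 0.385

The prior density ∝ p^5(1−p)^7 is the kernel of Beta(6, 8).
Data: 5 successes in 14 trials. The binomial likelihood contributes p^5(1−p)^9, so the posterior is Beta(6+5, 8+9) = Beta(11, 17).
For Beta(a, b) with a, b > 1 the mode is (a−1)/(a+b−2) = 10/26 ≈ 0.385.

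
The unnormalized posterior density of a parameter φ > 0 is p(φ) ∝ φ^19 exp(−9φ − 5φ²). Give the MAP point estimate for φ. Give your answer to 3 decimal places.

φ̂_MAP = 1.000

ℓ'(φ) = 19/φ − 9 − 10φ. Setting this to zero and multiplying by φ: 10φ² + 9φ − 19 = 0.
φ = (−9 + √(9² + 4·10·19)) / (2·10) = (−9 + √841) / 20 = (−9 + 29)/20 = 1.
ℓ''(φ) = −19/φ² − 10 < 0, confirming a maximum.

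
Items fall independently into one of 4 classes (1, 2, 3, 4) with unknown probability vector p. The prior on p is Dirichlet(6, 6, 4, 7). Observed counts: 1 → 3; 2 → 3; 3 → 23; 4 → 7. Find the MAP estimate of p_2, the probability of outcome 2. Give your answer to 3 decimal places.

MAP estimate: 0.145

The posterior is Dirichlet(αᵢ + nᵢ) = Dirichlet(9, 9, 27, 14).
For a Dirichlet(a₁,…,a_K) with all aᵢ > 1, the mode has j-th component (aⱼ − 1)/(Σaᵢ − K).
Here Σaᵢ = 59 and K = 4, so p_2 = (9 − 1)/(59 − 4) = 8/55 ≈ 0.145.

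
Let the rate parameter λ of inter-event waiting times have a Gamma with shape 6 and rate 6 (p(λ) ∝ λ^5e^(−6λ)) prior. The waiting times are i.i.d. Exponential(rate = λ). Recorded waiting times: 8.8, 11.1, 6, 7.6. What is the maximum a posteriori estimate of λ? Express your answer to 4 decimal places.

The Exponential(rate=λ) likelihood is ∝ λ^n e^(−λΣtᵢ). Here n = 4 and Σtᵢ = 8.8 + 11.1 + 6 + 7.6 = 33.5.
Posterior ∝ λ^5e^(−6λ) · λ^4e^(−33.5λ) = λ^9e^(−39.5λ), i.e. Gamma(10, 39.5).
Mode = (a−1)/b = 9/39.5 ≈ 0.2278.

λ̂_MAP = 0.2278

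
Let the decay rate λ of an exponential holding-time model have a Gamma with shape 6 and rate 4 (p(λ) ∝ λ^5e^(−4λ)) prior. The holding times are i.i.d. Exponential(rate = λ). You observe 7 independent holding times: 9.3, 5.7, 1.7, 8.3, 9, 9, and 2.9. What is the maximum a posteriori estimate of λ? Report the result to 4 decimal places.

λ̂_MAP = 0.2405

The Exponential(rate=λ) likelihood is ∝ λ^n e^(−λΣtᵢ). Here n = 7 and Σtᵢ = 9.3 + 5.7 + 1.7 + 8.3 + 9 + 9 + 2.9 = 45.9.
Posterior ∝ λ^5e^(−4λ) · λ^7e^(−45.9λ) = λ^12e^(−49.9λ), i.e. Gamma(13, 49.9).
Mode = (a−1)/b = 12/49.9 ≈ 0.2405.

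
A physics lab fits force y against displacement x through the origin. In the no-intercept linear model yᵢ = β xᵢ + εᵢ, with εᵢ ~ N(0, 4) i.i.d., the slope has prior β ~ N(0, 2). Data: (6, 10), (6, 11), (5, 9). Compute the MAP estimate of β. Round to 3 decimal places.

β̂_MAP = 1.727

log p(β | y) = −Σ(yᵢ − βxᵢ)²/(2·4) − β²/(2·2) + const.
Setting the derivative to zero: Σxᵢ(yᵢ − βxᵢ)/4 − β/2 = 0, so β = Σxᵢyᵢ / (Σxᵢ² + σ²/τ²).
Σxᵢyᵢ = 6·10 + 6·11 + 5·9 = 171; Σxᵢ² = 97; σ²/τ² = 2.
β̂_MAP = 171 / (97 + 2) = 171/99 ≈ 1.727.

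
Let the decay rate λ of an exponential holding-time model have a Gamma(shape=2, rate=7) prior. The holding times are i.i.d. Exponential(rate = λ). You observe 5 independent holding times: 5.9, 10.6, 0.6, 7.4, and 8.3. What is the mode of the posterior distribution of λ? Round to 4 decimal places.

λ̂_MAP = 0.1508

The Exponential(rate=λ) likelihood is ∝ λ^n e^(−λΣtᵢ). Here n = 5 and Σtᵢ = 5.9 + 10.6 + 0.6 + 7.4 + 8.3 = 32.8.
Posterior ∝ λe^(−7λ) · λ^5e^(−32.8λ) = λ^6e^(−39.8λ), i.e. Gamma(7, 39.8).
Mode = (a−1)/b = 6/39.8 ≈ 0.1508.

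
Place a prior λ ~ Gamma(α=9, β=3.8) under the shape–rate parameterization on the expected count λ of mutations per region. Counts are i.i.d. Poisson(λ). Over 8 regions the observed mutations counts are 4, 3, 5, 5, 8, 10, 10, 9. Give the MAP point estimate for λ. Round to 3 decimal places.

λ̂_MAP = 5.254

Σxᵢ = 4+3+5+5+8+10+10+9 = 54, with n = 8.
Posterior ∝ λ^8e^(−3.8λ) · λ^54e^(−8λ) = λ^62e^(−11.8λ), i.e. Gamma(shape=63, rate=11.8).
The mode of a Gamma(a, b) with a ≥ 1 (shape–rate) is (a−1)/b = 62/11.8 ≈ 5.254.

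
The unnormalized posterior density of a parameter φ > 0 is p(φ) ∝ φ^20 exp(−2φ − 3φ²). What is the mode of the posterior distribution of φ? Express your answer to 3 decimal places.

φ̂_MAP = 1.667

ℓ'(φ) = 20/φ − 2 − 6φ. Setting this to zero and multiplying by φ: 6φ² + 2φ − 20 = 0.
φ = (−2 + √(2² + 4·6·20)) / (2·6) = (−2 + √484) / 12 = (−2 + 22)/12 = 5/3.
ℓ''(φ) = −20/φ² − 6 < 0, confirming a maximum.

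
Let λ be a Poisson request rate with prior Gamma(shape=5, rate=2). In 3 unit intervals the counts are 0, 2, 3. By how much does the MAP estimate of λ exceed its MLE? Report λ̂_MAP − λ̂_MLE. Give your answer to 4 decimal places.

Σxᵢ = 5. Posterior is Gamma(10, 5); MAP = (10−1)/5 = 9/5 ≈ 1.80000.
MLE = x̄ = 5/3 ≈ 1.66667.
Difference = 9/5 − 5/3 = 2/15 ≈ 0.1333.

MAP − MLE = 0.1333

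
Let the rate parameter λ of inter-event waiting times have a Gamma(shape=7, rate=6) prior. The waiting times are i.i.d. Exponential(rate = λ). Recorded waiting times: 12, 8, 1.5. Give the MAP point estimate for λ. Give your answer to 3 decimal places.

The Exponential(rate=λ) likelihood is ∝ λ^n e^(−λΣtᵢ). Here n = 3 and Σtᵢ = 12 + 8 + 1.5 = 21.5.
Posterior ∝ λ^6e^(−6λ) · λ^3e^(−21.5λ) = λ^9e^(−27.5λ), i.e. Gamma(10, 27.5).
Mode = (a−1)/b = 9/27.5 ≈ 0.327.

λ̂_MAP = 0.327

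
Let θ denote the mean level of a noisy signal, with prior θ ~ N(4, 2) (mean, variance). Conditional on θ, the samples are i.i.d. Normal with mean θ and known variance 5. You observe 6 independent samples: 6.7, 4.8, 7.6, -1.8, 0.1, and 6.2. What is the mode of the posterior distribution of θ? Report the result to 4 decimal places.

n = 6; x̄ = (6.7 + 4.8 + 7.6 + (-1.8) + 0.1 + 6.2)/6 = 23.6/6 = 59/15 ≈ 3.9333.
For a Normal prior and Normal likelihood with known variance, the posterior is Normal; its mode equals its mean, the precision-weighted average.
Prior precision 1/σ₀² = 1/2 = 0.5; data precision n/σ² = 6/5 = 1.2.
θ̂ = (0.5·4 + 1.2·(59/15)) / (0.5 + 1.2) = 6.72/1.7 = 336/85 ≈ 3.9529.

θ̂_MAP = 3.9529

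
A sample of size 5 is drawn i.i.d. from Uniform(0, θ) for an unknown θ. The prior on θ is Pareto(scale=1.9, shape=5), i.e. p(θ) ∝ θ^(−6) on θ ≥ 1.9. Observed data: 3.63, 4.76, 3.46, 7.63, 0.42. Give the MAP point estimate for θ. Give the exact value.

The Uniform(0, θ) likelihood is θ^(−n) for θ ≥ max(xᵢ), zero otherwise. Here max(xᵢ) = 7.63.
Posterior ∝ θ^(−6) · θ^(−5) = θ^(−11) on θ ≥ max(1.9, 7.63) = 7.63.
This density is strictly decreasing in θ, so the posterior mode lies at the lower boundary of the support.

θ̂_MAP = 7.63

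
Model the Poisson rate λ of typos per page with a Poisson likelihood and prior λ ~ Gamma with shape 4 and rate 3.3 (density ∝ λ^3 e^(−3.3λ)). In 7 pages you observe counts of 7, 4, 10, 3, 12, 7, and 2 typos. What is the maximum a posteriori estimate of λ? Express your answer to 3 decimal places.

λ̂_MAP = 4.660

Σxᵢ = 7+4+10+3+12+7+2 = 45, with n = 7.
Posterior ∝ λ^3e^(−3.3λ) · λ^45e^(−7λ) = λ^48e^(−10.3λ), i.e. Gamma(shape=49, rate=10.3).
The mode of a Gamma(a, b) with a ≥ 1 (shape–rate) is (a−1)/b = 48/10.3 ≈ 4.660.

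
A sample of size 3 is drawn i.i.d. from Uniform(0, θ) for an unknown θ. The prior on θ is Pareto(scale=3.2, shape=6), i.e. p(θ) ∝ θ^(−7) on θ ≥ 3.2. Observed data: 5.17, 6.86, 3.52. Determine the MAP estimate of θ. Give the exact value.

θ̂_MAP = 6.86

The Uniform(0, θ) likelihood is θ^(−n) for θ ≥ max(xᵢ), zero otherwise. Here max(xᵢ) = 6.86.
Posterior ∝ θ^(−7) · θ^(−3) = θ^(−10) on θ ≥ max(3.2, 6.86) = 6.86.
This density is strictly decreasing in θ, so the posterior mode lies at the lower boundary of the support.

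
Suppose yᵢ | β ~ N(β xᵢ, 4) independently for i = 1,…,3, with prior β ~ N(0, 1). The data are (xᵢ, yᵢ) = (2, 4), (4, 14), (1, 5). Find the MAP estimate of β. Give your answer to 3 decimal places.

β̂_MAP = 2.760

log p(β | y) = −Σ(yᵢ − βxᵢ)²/(2·4) − β²/(2·1) + const.
Setting the derivative to zero: Σxᵢ(yᵢ − βxᵢ)/4 − β/1 = 0, so β = Σxᵢyᵢ / (Σxᵢ² + σ²/τ²).
Σxᵢyᵢ = 2·4 + 4·14 + 1·5 = 69; Σxᵢ² = 21; σ²/τ² = 4.
β̂_MAP = 69 / (21 + 4) = 69/25 ≈ 2.760.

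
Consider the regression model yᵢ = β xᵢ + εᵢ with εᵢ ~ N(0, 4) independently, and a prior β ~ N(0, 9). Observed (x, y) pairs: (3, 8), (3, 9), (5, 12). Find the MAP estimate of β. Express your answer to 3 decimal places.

log p(β | y) = −Σ(yᵢ − βxᵢ)²/(2·4) − β²/(2·9) + const.
Setting the derivative to zero: Σxᵢ(yᵢ − βxᵢ)/4 − β/9 = 0, so β = Σxᵢyᵢ / (Σxᵢ² + σ²/τ²).
Σxᵢyᵢ = 3·8 + 3·9 + 5·12 = 111; Σxᵢ² = 43; σ²/τ² = 4/9.
β̂_MAP = 111 / (43 + 4/9) = 111/(391/9) = 999/391 ≈ 2.555.

β̂_MAP = 2.555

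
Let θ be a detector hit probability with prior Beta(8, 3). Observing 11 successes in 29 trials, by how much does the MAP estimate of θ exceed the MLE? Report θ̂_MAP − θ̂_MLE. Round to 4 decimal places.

MAP − MLE = 0.0944

Posterior is Beta(19, 21); MAP = (19−1)/(40−2) = 18/38 ≈ 0.47368.
MLE ignores the prior: θ̂_MLE = k/n = 11/29 ≈ 0.37931.
Difference = 18/38 − 11/29 = 52/551 ≈ 0.0944.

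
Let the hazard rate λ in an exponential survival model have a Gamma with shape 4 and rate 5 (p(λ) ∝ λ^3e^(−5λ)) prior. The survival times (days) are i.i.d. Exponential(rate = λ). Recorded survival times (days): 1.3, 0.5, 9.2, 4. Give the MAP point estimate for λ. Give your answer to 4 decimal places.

The Exponential(rate=λ) likelihood is ∝ λ^n e^(−λΣtᵢ). Here n = 4 and Σtᵢ = 1.3 + 0.5 + 9.2 + 4 = 15.
Posterior ∝ λ^3e^(−5λ) · λ^4e^(−15λ) = λ^7e^(−20λ), i.e. Gamma(8, 20).
Mode = (a−1)/b = 7/20 ≈ 0.3500.

λ̂_MAP = 0.3500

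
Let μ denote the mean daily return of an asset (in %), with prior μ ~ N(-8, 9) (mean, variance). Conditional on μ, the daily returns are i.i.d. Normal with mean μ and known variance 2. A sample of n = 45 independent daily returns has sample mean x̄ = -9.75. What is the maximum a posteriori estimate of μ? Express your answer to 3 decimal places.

n = 45, x̄ = -9.75.
For a Normal prior and Normal likelihood with known variance, the posterior is Normal; its mode equals its mean, the precision-weighted average.
Prior precision 1/σ₀² = 1/9; data precision n/σ² = 45/2 = 22.5.
μ̂ = ((1/9)·(-8) + 22.5·(-9.75)) / (1/9 + 22.5) = (-15859/72)/(407/18) = -15859/1628 ≈ -9.741.

μ̂_MAP = -9.741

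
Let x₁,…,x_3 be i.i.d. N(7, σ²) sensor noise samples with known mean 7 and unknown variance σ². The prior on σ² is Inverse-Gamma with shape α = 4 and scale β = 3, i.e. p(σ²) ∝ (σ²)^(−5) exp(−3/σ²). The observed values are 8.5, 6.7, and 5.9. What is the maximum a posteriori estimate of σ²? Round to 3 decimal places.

σ̂²_MAP = 0.735

Sum of squared deviations about the known mean: SS = (8.5−7)² + (6.7−7)² + (5.9−7)² = 3.55.
The Normal likelihood contributes (σ²)^(−n/2) exp(−SS/(2σ²)), so the posterior is Inverse-Gamma(α + n/2, β + SS/2) = Inverse-Gamma(5.5, 4.775).
The mode of Inverse-Gamma(a, b) is b/(a+1) = 4.775/6.5 ≈ 0.735.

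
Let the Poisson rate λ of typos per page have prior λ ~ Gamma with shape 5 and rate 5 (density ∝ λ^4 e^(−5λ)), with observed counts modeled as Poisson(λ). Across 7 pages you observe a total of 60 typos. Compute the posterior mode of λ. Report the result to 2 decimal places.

λ̂_MAP = 5.33

Σxᵢ = 60, n = 7.
Posterior ∝ λ^4e^(−5λ) · λ^60e^(−7λ) = λ^64e^(−12λ), i.e. Gamma(shape=65, rate=12).
The mode of a Gamma(a, b) with a ≥ 1 (shape–rate) is (a−1)/b = 64/12 ≈ 5.33.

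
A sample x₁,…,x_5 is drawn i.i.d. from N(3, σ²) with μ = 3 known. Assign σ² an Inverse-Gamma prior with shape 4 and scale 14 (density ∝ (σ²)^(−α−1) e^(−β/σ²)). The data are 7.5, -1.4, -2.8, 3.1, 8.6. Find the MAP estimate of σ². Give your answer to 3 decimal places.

σ̂²_MAP = 8.841

Sum of squared deviations about the known mean: SS = (7.5−3)² + (-1.4−3)² + (-2.8−3)² + (3.1−3)² + (8.6−3)² = 104.62.
The Normal likelihood contributes (σ²)^(−n/2) exp(−SS/(2σ²)), so the posterior is Inverse-Gamma(α + n/2, β + SS/2) = Inverse-Gamma(6.5, 66.31).
The mode of Inverse-Gamma(a, b) is b/(a+1) = 66.31/7.5 ≈ 8.841.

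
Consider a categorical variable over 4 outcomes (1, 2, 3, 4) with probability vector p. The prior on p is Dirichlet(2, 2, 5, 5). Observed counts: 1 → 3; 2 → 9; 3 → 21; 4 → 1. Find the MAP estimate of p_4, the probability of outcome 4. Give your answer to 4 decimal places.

MAP estimate: 0.1136

The posterior is Dirichlet(αᵢ + nᵢ) = Dirichlet(5, 11, 26, 6).
For a Dirichlet(a₁,…,a_K) with all aᵢ > 1, the mode has j-th component (aⱼ − 1)/(Σaᵢ − K).
Here Σaᵢ = 48 and K = 4, so p_4 = (6 − 1)/(48 − 4) = 5/44 ≈ 0.1136.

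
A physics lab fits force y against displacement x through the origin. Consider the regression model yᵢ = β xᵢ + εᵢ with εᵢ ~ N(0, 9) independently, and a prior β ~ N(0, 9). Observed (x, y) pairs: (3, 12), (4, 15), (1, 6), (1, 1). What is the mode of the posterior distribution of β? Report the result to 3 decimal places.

log p(β | y) = −Σ(yᵢ − βxᵢ)²/(2·9) − β²/(2·9) + const.
Setting the derivative to zero: Σxᵢ(yᵢ − βxᵢ)/9 − β/9 = 0, so β = Σxᵢyᵢ / (Σxᵢ² + σ²/τ²).
Σxᵢyᵢ = 3·12 + 4·15 + 1·6 + 1·1 = 103; Σxᵢ² = 27; σ²/τ² = 1.
β̂_MAP = 103 / (27 + 1) = 103/28 ≈ 3.679.

β̂_MAP = 3.679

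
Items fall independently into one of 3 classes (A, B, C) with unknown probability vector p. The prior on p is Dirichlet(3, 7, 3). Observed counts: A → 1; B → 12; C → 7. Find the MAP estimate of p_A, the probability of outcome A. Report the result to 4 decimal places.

The posterior is Dirichlet(αᵢ + nᵢ) = Dirichlet(4, 19, 10).
For a Dirichlet(a₁,…,a_K) with all aᵢ > 1, the mode has j-th component (aⱼ − 1)/(Σaᵢ − K).
Here Σaᵢ = 33 and K = 3, so p_A = (4 − 1)/(33 − 3) = 3/30 ≈ 0.1000.

MAP estimate of p_A = 0.1000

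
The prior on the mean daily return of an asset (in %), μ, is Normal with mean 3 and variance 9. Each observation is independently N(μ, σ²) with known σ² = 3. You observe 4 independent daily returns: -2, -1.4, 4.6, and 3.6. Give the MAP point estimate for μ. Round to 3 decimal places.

μ̂_MAP = 1.338

n = 4; x̄ = ((-2) + (-1.4) + 4.6 + 3.6)/4 = 4.8/4 = 1.2.
For a Normal prior and Normal likelihood with known variance, the posterior is Normal; its mode equals its mean, the precision-weighted average.
Prior precision 1/σ₀² = 1/9; data precision n/σ² = 4/3.
μ̂ = ((1/9)·3 + (4/3)·1.2) / (1/9 + 4/3) = (29/15)/(13/9) = 87/65 ≈ 1.338.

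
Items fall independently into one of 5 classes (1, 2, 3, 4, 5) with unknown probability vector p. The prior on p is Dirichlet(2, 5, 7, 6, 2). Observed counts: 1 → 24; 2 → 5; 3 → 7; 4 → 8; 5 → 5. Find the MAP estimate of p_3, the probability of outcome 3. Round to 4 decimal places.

The posterior is Dirichlet(αᵢ + nᵢ) = Dirichlet(26, 10, 14, 14, 7).
For a Dirichlet(a₁,…,a_K) with all aᵢ > 1, the mode has j-th component (aⱼ − 1)/(Σaᵢ − K).
Here Σaᵢ = 71 and K = 5, so p_3 = (14 − 1)/(71 − 5) = 13/66 ≈ 0.1970.

MAP estimate: 0.1970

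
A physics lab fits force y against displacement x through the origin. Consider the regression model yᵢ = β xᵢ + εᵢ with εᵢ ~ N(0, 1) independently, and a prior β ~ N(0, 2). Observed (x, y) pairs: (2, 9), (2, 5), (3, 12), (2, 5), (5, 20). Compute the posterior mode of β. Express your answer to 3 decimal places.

β̂_MAP = 3.742

log p(β | y) = −Σ(yᵢ − βxᵢ)²/(2·1) − β²/(2·2) + const.
Setting the derivative to zero: Σxᵢ(yᵢ − βxᵢ)/1 − β/2 = 0, so β = Σxᵢyᵢ / (Σxᵢ² + σ²/τ²).
Σxᵢyᵢ = 2·9 + 2·5 + 3·12 + 2·5 + 5·20 = 174; Σxᵢ² = 46; σ²/τ² = 0.5.
β̂_MAP = 174 / (46 + 0.5) = 174/46.5 ≈ 3.742.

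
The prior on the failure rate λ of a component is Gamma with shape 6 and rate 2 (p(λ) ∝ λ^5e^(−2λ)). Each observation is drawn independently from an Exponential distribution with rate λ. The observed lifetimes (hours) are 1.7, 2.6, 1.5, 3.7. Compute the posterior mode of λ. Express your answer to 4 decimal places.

λ̂_MAP = 0.7826

The Exponential(rate=λ) likelihood is ∝ λ^n e^(−λΣtᵢ). Here n = 4 and Σtᵢ = 1.7 + 2.6 + 1.5 + 3.7 = 9.5.
Posterior ∝ λ^5e^(−2λ) · λ^4e^(−9.5λ) = λ^9e^(−11.5λ), i.e. Gamma(10, 11.5).
Mode = (a−1)/b = 9/11.5 ≈ 0.7826.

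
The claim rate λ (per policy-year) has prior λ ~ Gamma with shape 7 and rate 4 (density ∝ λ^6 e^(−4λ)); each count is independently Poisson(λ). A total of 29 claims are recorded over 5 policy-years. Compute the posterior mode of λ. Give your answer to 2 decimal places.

Σxᵢ = 29, n = 5.
Posterior ∝ λ^6e^(−4λ) · λ^29e^(−5λ) = λ^35e^(−9λ), i.e. Gamma(shape=36, rate=9).
The mode of a Gamma(a, b) with a ≥ 1 (shape–rate) is (a−1)/b = 35/9 ≈ 3.89.

λ̂_MAP = 3.89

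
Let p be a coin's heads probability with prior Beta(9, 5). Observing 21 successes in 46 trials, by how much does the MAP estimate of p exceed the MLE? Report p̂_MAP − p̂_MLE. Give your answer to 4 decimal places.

MAP − MLE = 0.0435

Posterior is Beta(30, 30); MAP = (30−1)/(60−2) = 29/58 ≈ 0.50000.
MLE ignores the prior: p̂_MLE = k/n = 21/46 ≈ 0.45652.
Difference = 29/58 − 21/46 = 1/23 ≈ 0.0435.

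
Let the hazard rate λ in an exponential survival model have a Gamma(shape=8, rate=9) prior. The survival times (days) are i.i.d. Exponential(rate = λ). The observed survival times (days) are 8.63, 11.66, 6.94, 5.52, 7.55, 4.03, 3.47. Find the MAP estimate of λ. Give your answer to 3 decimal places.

λ̂_MAP = 0.246

The Exponential(rate=λ) likelihood is ∝ λ^n e^(−λΣtᵢ). Here n = 7 and Σtᵢ = 8.63 + 11.66 + 6.94 + 5.52 + 7.55 + 4.03 + 3.47 = 47.80.
Posterior ∝ λ^7e^(−9λ) · λ^7e^(−47.80λ) = λ^14e^(−56.80λ), i.e. Gamma(15, 56.80).
Mode = (a−1)/b = 14/56.80 ≈ 0.246.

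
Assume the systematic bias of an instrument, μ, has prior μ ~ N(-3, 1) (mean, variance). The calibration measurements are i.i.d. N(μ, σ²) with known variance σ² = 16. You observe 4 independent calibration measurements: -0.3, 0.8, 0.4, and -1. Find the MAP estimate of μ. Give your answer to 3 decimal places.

μ̂_MAP = -2.405

n = 4; x̄ = ((-0.3) + 0.8 + 0.4 + (-1))/4 = -0.1/4 = -0.025.
For a Normal prior and Normal likelihood with known variance, the posterior is Normal; its mode equals its mean, the precision-weighted average.
Prior precision 1/σ₀² = 1/1 = 1; data precision n/σ² = 4/16 = 0.25.
μ̂ = (1·(-3) + 0.25·(-0.025)) / (1 + 0.25) = (-3.00625)/1.25 = -2.405.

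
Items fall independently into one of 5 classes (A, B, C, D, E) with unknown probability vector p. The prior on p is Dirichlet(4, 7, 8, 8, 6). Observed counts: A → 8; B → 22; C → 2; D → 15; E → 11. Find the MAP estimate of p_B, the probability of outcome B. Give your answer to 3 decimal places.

The posterior is Dirichlet(αᵢ + nᵢ) = Dirichlet(12, 29, 10, 23, 17).
For a Dirichlet(a₁,…,a_K) with all aᵢ > 1, the mode has j-th component (aⱼ − 1)/(Σaᵢ − K).
Here Σaᵢ = 91 and K = 5, so p_B = (29 − 1)/(91 − 5) = 28/86 ≈ 0.326.

MAP estimate of p_B = 0.326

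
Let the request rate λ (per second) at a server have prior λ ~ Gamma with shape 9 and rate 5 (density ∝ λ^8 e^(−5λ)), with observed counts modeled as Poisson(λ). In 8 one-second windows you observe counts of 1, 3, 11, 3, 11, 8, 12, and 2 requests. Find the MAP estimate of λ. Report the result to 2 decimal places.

Σxᵢ = 1+3+11+3+11+8+12+2 = 51, with n = 8.
Posterior ∝ λ^8e^(−5λ) · λ^51e^(−8λ) = λ^59e^(−13λ), i.e. Gamma(shape=60, rate=13).
The mode of a Gamma(a, b) with a ≥ 1 (shape–rate) is (a−1)/b = 59/13 ≈ 4.54.

λ̂_MAP = 4.54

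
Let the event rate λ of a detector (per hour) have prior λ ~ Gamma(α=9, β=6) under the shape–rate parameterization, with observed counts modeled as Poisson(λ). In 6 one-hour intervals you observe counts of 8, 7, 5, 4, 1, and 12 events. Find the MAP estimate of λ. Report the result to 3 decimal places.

λ̂_MAP = 3.750

Σxᵢ = 8+7+5+4+1+12 = 37, with n = 6.
Posterior ∝ λ^8e^(−6λ) · λ^37e^(−6λ) = λ^45e^(−12λ), i.e. Gamma(shape=46, rate=12).
The mode of a Gamma(a, b) with a ≥ 1 (shape–rate) is (a−1)/b = 45/12 ≈ 3.750.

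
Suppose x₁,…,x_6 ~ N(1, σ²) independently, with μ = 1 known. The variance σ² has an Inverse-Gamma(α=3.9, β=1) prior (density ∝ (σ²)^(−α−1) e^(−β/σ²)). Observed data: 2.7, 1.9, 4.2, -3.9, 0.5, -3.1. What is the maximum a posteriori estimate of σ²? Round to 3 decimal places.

σ̂²_MAP = 3.608

Sum of squared deviations about the known mean: SS = (2.7−1)² + (1.9−1)² + (4.2−1)² + (-3.9−1)² + (0.5−1)² + (-3.1−1)² = 55.01.
The Normal likelihood contributes (σ²)^(−n/2) exp(−SS/(2σ²)), so the posterior is Inverse-Gamma(α + n/2, β + SS/2) = Inverse-Gamma(6.9, 28.505).
The mode of Inverse-Gamma(a, b) is b/(a+1) = 28.505/7.9 ≈ 3.608.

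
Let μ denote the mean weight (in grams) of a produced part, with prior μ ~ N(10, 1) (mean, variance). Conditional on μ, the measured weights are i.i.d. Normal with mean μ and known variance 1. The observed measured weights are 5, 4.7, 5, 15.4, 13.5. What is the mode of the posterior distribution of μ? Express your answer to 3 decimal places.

μ̂_MAP = 8.933

n = 5; x̄ = (5 + 4.7 + 5 + 15.4 + 13.5)/5 = 43.6/5 = 8.72.
For a Normal prior and Normal likelihood with known variance, the posterior is Normal; its mode equals its mean, the precision-weighted average.
Prior precision 1/σ₀² = 1/1 = 1; data precision n/σ² = 5/1 = 5.
μ̂ = (1·10 + 5·8.72) / (1 + 5) = 53.6/6 = 134/15 ≈ 8.933.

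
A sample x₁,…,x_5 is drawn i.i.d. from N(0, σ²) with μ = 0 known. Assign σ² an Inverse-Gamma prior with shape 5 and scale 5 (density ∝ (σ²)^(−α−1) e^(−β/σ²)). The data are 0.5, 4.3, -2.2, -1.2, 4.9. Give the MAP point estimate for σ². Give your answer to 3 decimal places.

Sum of squared deviations about the known mean: SS = (0.5−0)² + (4.3−0)² + (-2.2−0)² + (-1.2−0)² + (4.9−0)² = 49.03.
The Normal likelihood contributes (σ²)^(−n/2) exp(−SS/(2σ²)), so the posterior is Inverse-Gamma(α + n/2, β + SS/2) = Inverse-Gamma(7.5, 29.515).
The mode of Inverse-Gamma(a, b) is b/(a+1) = 29.515/8.5 ≈ 3.472.

σ̂²_MAP = 3.472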